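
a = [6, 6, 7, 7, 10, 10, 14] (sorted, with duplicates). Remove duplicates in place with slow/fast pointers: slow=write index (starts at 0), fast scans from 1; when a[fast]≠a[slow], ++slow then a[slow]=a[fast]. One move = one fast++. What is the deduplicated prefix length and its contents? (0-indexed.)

length 4; prefix = [6, 7, 10, 14]

slow=0 fast=1: a[fast]=6=a[slow] dup, fast++
slow=0 fast=2: a[fast]=7≠a[slow]=6 write a[1]=7, slow++,fast++
slow=1 fast=3: a[fast]=7=a[slow] dup, fast++
slow=1 fast=4: a[fast]=10≠a[slow]=7 write a[2]=10, slow++,fast++
slow=2 fast=5: a[fast]=10=a[slow] dup, fast++
slow=2 fast=6: a[fast]=14≠a[slow]=10 write a[3]=14, slow++,fast++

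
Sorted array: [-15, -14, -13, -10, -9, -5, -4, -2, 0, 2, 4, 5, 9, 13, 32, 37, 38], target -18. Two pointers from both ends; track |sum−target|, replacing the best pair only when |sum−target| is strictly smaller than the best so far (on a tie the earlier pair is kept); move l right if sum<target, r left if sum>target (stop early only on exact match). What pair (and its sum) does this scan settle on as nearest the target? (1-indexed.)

pair (-14, -4) with sum -18 (|Δ|=0)

l=1 r=17: -15+38=23 d=41 *, r--
l=1 r=16: -15+37=22 d=40 *, r--
l=1 r=15: -15+32=17 d=35 *, r--
l=1 r=14: -15+13=-2 d=16 *, r--
l=1 r=13: -15+9=-6 d=12 *, r--
l=1 r=12: -15+5=-10 d=8 *, r--
l=1 r=11: -15+4=-11 d=7 *, r--
l=1 r=10: -15+2=-13 d=5 *, r--
l=1 r=9: -15+0=-15 d=3 *, r--
l=1 r=8: -15+-2=-17 d=1 *, r--
l=1 r=7: -15+-4=-19 d=1, l++
l=2 r=7: -14+-4=-18 d=0 *, stop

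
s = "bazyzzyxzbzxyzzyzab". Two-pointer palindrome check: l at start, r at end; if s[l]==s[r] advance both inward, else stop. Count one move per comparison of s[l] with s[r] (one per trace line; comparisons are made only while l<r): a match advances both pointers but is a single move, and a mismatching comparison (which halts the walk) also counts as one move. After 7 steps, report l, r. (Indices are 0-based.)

[0,18] 'b'=='b' → l++,r--
[1,17] 'a'=='a' → l++,r--
[2,16] 'z'=='z' → l++,r--
[3,15] 'y'=='y' → l++,r--
[4,14] 'z'=='z' → l++,r--
[5,13] 'z'=='z' → l++,r--
[6,12] 'y'=='y' → l++,r--

l=7, r=11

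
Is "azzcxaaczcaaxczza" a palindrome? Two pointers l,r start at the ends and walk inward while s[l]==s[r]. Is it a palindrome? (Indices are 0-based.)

[0,16] 'a'=='a' → l++,r--
[1,15] 'z'=='z' → l++,r--
[2,14] 'z'=='z' → l++,r--
[3,13] 'c'=='c' → l++,r--
[4,12] 'x'=='x' → l++,r--
[5,11] 'a'=='a' → l++,r--
[6,10] 'a'=='a' → l++,r--
[7,9] 'c'=='c' → l++,r--

palindrome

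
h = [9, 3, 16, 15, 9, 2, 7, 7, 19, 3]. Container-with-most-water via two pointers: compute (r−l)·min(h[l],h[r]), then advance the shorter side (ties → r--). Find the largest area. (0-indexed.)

[0,9] min(9,3)*9=27 best=27 * → r--
[0,8] min(9,19)*8=72 best=72 * → l++
[1,8] min(3,19)*7=21 best=72 → l++
[2,8] min(16,19)*6=96 best=96 * → l++
[3,8] min(15,19)*5=75 best=96 → l++
[4,8] min(9,19)*4=36 best=96 → l++
[5,8] min(2,19)*3=6 best=96 → l++
[6,8] min(7,19)*2=14 best=96 → l++
[7,8] min(7,19)*1=7 best=96 → l++

max area = 96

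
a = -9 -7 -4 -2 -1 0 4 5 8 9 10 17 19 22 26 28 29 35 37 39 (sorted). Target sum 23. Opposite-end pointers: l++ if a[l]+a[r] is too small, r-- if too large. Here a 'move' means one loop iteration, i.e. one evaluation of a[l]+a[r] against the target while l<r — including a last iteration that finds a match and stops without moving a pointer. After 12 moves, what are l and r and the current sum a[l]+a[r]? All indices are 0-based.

l=6, r=13, sum=26

[0,19] -9+39=30 >23 → r--
[0,18] -9+37=28 >23 → r--
[0,17] -9+35=26 >23 → r--
[0,16] -9+29=20 <23 → l++
[1,16] -7+29=22 <23 → l++
[2,16] -4+29=25 >23 → r--
[2,15] -4+28=24 >23 → r--
[2,14] -4+26=22 <23 → l++
[3,14] -2+26=24 >23 → r--
[3,13] -2+22=20 <23 → l++
[4,13] -1+22=21 <23 → l++
[5,13] 0+22=22 <23 → l++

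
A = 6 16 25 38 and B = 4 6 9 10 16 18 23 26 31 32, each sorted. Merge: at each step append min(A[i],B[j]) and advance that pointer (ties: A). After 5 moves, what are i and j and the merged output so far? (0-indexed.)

i=1, j=4, merged so far=[4, 6, 6, 9, 10]

[i=0,j=0] A[i]=6>B[j]=4 take 4 → j++
[i=0,j=1] A[i]=6<=B[j]=6 take 6 → i++
[i=1,j=1] A[i]=16>B[j]=6 take 6 → j++
[i=1,j=2] A[i]=16>B[j]=9 take 9 → j++
[i=1,j=3] A[i]=16>B[j]=10 take 10 → j++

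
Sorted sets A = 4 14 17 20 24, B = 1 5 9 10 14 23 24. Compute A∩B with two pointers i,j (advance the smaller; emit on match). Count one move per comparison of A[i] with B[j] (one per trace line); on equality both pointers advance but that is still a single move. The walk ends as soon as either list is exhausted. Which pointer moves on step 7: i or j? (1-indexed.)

i

i=1 j=1: 4>1, j++
i=1 j=2: 4<5, i++
i=2 j=2: 14>5, j++
i=2 j=3: 14>9, j++
i=2 j=4: 14>10, j++
i=2 j=5: 14==14 emit, i++,j++
i=3 j=6: 17<23, i++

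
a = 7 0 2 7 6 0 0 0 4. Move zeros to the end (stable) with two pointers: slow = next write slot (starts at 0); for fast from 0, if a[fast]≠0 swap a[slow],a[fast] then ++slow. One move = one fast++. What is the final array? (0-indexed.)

slow=0 fast=0: a[fast]=7≠0 swap→a[0]=7, slow++,fast++
slow=1 fast=1: a[fast]=0, fast++
slow=1 fast=2: a[fast]=2≠0 swap→a[1]=2, slow++,fast++
slow=2 fast=3: a[fast]=7≠0 swap→a[2]=7, slow++,fast++
slow=3 fast=4: a[fast]=6≠0 swap→a[3]=6, slow++,fast++
slow=4 fast=5: a[fast]=0, fast++
slow=4 fast=6: a[fast]=0, fast++
slow=4 fast=7: a[fast]=0, fast++
slow=4 fast=8: a[fast]=4≠0 swap→a[4]=4, slow++,fast++

[7, 2, 7, 6, 4, 0, 0, 0, 0]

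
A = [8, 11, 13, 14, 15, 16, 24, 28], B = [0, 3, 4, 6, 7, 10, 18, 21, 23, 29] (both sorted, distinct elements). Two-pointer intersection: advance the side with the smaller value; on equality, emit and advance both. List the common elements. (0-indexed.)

i=0 j=0: 8>0, j++
i=0 j=1: 8>3, j++
i=0 j=2: 8>4, j++
i=0 j=3: 8>6, j++
i=0 j=4: 8>7, j++
i=0 j=5: 8<10, i++
i=1 j=5: 11>10, j++
i=1 j=6: 11<18, i++
i=2 j=6: 13<18, i++
i=3 j=6: 14<18, i++
i=4 j=6: 15<18, i++
i=5 j=6: 16<18, i++
i=6 j=6: 24>18, j++
i=6 j=7: 24>21, j++
i=6 j=8: 24>23, j++
i=6 j=9: 24<29, i++
i=7 j=9: 28<29, i++

intersection = []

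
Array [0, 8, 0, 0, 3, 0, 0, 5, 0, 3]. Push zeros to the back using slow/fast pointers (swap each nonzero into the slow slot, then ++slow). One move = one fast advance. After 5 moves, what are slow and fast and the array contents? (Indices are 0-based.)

slow=0 fast=0: a[fast]=0, fast++
slow=0 fast=1: a[fast]=8≠0 swap→a[0]=8, slow++,fast++
slow=1 fast=2: a[fast]=0, fast++
slow=1 fast=3: a[fast]=0, fast++
slow=1 fast=4: a[fast]=3≠0 swap→a[1]=3, slow++,fast++

slow=2, fast=5, a=[8, 3, 0, 0, 0, 0, 0, 5, 0, 3]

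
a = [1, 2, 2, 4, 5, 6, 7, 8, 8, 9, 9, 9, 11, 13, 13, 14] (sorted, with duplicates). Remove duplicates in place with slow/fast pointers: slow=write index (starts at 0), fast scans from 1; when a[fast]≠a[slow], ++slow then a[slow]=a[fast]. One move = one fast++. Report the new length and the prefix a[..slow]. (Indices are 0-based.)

length 11; prefix = [1, 2, 4, 5, 6, 7, 8, 9, 11, 13, 14]

slow=0 fast=1: a[fast]=2≠a[slow]=1 write a[1]=2, slow++,fast++
slow=1 fast=2: a[fast]=2=a[slow] dup, fast++
slow=1 fast=3: a[fast]=4≠a[slow]=2 write a[2]=4, slow++,fast++
slow=2 fast=4: a[fast]=5≠a[slow]=4 write a[3]=5, slow++,fast++
slow=3 fast=5: a[fast]=6≠a[slow]=5 write a[4]=6, slow++,fast++
slow=4 fast=6: a[fast]=7≠a[slow]=6 write a[5]=7, slow++,fast++
slow=5 fast=7: a[fast]=8≠a[slow]=7 write a[6]=8, slow++,fast++
slow=6 fast=8: a[fast]=8=a[slow] dup, fast++
slow=6 fast=9: a[fast]=9≠a[slow]=8 write a[7]=9, slow++,fast++
slow=7 fast=10: a[fast]=9=a[slow] dup, fast++
slow=7 fast=11: a[fast]=9=a[slow] dup, fast++
slow=7 fast=12: a[fast]=11≠a[slow]=9 write a[8]=11, slow++,fast++
slow=8 fast=13: a[fast]=13≠a[slow]=11 write a[9]=13, slow++,fast++
slow=9 fast=14: a[fast]=13=a[slow] dup, fast++
slow=9 fast=15: a[fast]=14≠a[slow]=13 write a[10]=14, slow++,fast++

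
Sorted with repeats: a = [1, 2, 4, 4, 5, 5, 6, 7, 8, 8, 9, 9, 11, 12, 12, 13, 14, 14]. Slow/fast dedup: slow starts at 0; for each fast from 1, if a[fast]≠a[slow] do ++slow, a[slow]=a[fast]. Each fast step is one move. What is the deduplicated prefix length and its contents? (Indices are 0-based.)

length 12; prefix = [1, 2, 4, 5, 6, 7, 8, 9, 11, 12, 13, 14]

slow=0 fast=1: a[fast]=2≠a[slow]=1 write a[1]=2, slow++,fast++
slow=1 fast=2: a[fast]=4≠a[slow]=2 write a[2]=4, slow++,fast++
slow=2 fast=3: a[fast]=4=a[slow] dup, fast++
slow=2 fast=4: a[fast]=5≠a[slow]=4 write a[3]=5, slow++,fast++
slow=3 fast=5: a[fast]=5=a[slow] dup, fast++
slow=3 fast=6: a[fast]=6≠a[slow]=5 write a[4]=6, slow++,fast++
slow=4 fast=7: a[fast]=7≠a[slow]=6 write a[5]=7, slow++,fast++
slow=5 fast=8: a[fast]=8≠a[slow]=7 write a[6]=8, slow++,fast++
slow=6 fast=9: a[fast]=8=a[slow] dup, fast++
slow=6 fast=10: a[fast]=9≠a[slow]=8 write a[7]=9, slow++,fast++
slow=7 fast=11: a[fast]=9=a[slow] dup, fast++
slow=7 fast=12: a[fast]=11≠a[slow]=9 write a[8]=11, slow++,fast++
slow=8 fast=13: a[fast]=12≠a[slow]=11 write a[9]=12, slow++,fast++
slow=9 fast=14: a[fast]=12=a[slow] dup, fast++
slow=9 fast=15: a[fast]=13≠a[slow]=12 write a[10]=13, slow++,fast++
slow=10 fast=16: a[fast]=14≠a[slow]=13 write a[11]=14, slow++,fast++
slow=11 fast=17: a[fast]=14=a[slow] dup, fast++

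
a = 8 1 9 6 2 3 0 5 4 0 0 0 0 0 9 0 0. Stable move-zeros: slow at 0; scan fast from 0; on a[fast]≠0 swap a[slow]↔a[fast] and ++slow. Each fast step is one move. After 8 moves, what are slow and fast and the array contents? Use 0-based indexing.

slow=7, fast=8, a=[8, 1, 9, 6, 2, 3, 5, 0, 4, 0, 0, 0, 0, 0, 9, 0, 0]

slow=0 fast=0: a[fast]=8≠0 swap→a[0]=8, slow++,fast++
slow=1 fast=1: a[fast]=1≠0 swap→a[1]=1, slow++,fast++
slow=2 fast=2: a[fast]=9≠0 swap→a[2]=9, slow++,fast++
slow=3 fast=3: a[fast]=6≠0 swap→a[3]=6, slow++,fast++
slow=4 fast=4: a[fast]=2≠0 swap→a[4]=2, slow++,fast++
slow=5 fast=5: a[fast]=3≠0 swap→a[5]=3, slow++,fast++
slow=6 fast=6: a[fast]=0, fast++
slow=6 fast=7: a[fast]=5≠0 swap→a[6]=5, slow++,fast++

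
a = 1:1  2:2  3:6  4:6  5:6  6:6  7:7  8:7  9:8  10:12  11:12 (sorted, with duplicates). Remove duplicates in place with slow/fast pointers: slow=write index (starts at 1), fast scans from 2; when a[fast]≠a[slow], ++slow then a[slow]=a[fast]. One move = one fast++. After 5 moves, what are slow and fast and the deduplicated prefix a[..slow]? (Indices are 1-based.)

(s=1,f=2) a[fast]=2≠a[slow]=1 write a[2]=2 → slow++,fast++
(s=2,f=3) a[fast]=6≠a[slow]=2 write a[3]=6 → slow++,fast++
(s=3,f=4) a[fast]=6=a[slow] dup → fast++
(s=3,f=5) a[fast]=6=a[slow] dup → fast++
(s=3,f=6) a[fast]=6=a[slow] dup → fast++

slow=3, fast=7, prefix=[1, 2, 6]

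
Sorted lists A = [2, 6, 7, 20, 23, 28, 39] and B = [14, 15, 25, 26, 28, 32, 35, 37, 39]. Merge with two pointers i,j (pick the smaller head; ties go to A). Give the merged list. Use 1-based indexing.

[2, 6, 7, 14, 15, 20, 23, 25, 26, 28, 28, 32, 35, 37, 39, 39]

[i=1,j=1] A[i]=2<=B[j]=14 take 2 → i++
[i=2,j=1] A[i]=6<=B[j]=14 take 6 → i++
[i=3,j=1] A[i]=7<=B[j]=14 take 7 → i++
[i=4,j=1] A[i]=20>B[j]=14 take 14 → j++
[i=4,j=2] A[i]=20>B[j]=15 take 15 → j++
[i=4,j=3] A[i]=20<=B[j]=25 take 20 → i++
[i=5,j=3] A[i]=23<=B[j]=25 take 23 → i++
[i=6,j=3] A[i]=28>B[j]=25 take 25 → j++
[i=6,j=4] A[i]=28>B[j]=26 take 26 → j++
[i=6,j=5] A[i]=28<=B[j]=28 take 28 → i++
[i=7,j=5] A[i]=39>B[j]=28 take 28 → j++
[i=7,j=6] A[i]=39>B[j]=32 take 32 → j++
[i=7,j=7] A[i]=39>B[j]=35 take 35 → j++
[i=7,j=8] A[i]=39>B[j]=37 take 37 → j++
[i=7,j=9] A[i]=39<=B[j]=39 take 39 → i++
[i=8,j=9] A done, take B[j]=39 → j++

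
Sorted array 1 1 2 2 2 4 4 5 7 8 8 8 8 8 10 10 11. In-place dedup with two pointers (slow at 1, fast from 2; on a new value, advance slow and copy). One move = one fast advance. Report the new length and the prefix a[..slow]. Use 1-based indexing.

slow=1 fast=2: a[fast]=1=a[slow] dup, fast++
slow=1 fast=3: a[fast]=2≠a[slow]=1 write a[2]=2, slow++,fast++
slow=2 fast=4: a[fast]=2=a[slow] dup, fast++
slow=2 fast=5: a[fast]=2=a[slow] dup, fast++
slow=2 fast=6: a[fast]=4≠a[slow]=2 write a[3]=4, slow++,fast++
slow=3 fast=7: a[fast]=4=a[slow] dup, fast++
slow=3 fast=8: a[fast]=5≠a[slow]=4 write a[4]=5, slow++,fast++
slow=4 fast=9: a[fast]=7≠a[slow]=5 write a[5]=7, slow++,fast++
slow=5 fast=10: a[fast]=8≠a[slow]=7 write a[6]=8, slow++,fast++
slow=6 fast=11: a[fast]=8=a[slow] dup, fast++
slow=6 fast=12: a[fast]=8=a[slow] dup, fast++
slow=6 fast=13: a[fast]=8=a[slow] dup, fast++
slow=6 fast=14: a[fast]=8=a[slow] dup, fast++
slow=6 fast=15: a[fast]=10≠a[slow]=8 write a[7]=10, slow++,fast++
slow=7 fast=16: a[fast]=10=a[slow] dup, fast++
slow=7 fast=17: a[fast]=11≠a[slow]=10 write a[8]=11, slow++,fast++

length 8; prefix = [1, 2, 4, 5, 7, 8, 10, 11]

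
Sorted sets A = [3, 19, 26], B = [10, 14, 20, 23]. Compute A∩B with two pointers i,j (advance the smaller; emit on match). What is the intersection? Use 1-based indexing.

intersection = []

[i=1,j=1] 3<10 → i++
[i=2,j=1] 19>10 → j++
[i=2,j=2] 19>14 → j++
[i=2,j=3] 19<20 → i++
[i=3,j=3] 26>20 → j++
[i=3,j=4] 26>23 → j++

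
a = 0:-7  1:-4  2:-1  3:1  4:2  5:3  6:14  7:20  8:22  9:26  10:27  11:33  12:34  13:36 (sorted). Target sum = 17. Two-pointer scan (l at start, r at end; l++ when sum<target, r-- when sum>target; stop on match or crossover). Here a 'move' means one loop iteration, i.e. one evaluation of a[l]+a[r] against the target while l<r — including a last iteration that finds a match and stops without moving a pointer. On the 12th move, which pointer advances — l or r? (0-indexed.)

[0,13] -7+36=29 >17 → r--
[0,12] -7+34=27 >17 → r--
[0,11] -7+33=26 >17 → r--
[0,10] -7+27=20 >17 → r--
[0,9] -7+26=19 >17 → r--
[0,8] -7+22=15 <17 → l++
[1,8] -4+22=18 >17 → r--
[1,7] -4+20=16 <17 → l++
[2,7] -1+20=19 >17 → r--
[2,6] -1+14=13 <17 → l++
[3,6] 1+14=15 <17 → l++
[4,6] 2+14=16 <17 → l++

l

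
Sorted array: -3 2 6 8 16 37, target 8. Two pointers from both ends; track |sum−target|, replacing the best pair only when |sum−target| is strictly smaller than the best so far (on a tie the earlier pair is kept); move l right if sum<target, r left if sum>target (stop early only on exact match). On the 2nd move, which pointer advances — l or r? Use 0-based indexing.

r

l=0 r=5: -3+37=34 d=26 *, r--
l=0 r=4: -3+16=13 d=5 *, r--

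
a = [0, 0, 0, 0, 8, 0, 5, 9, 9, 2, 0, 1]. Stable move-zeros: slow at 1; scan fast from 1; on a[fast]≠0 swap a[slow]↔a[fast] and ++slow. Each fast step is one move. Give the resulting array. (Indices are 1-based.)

[8, 5, 9, 9, 2, 1, 0, 0, 0, 0, 0, 0]

(s=1,f=1) a[fast]=0 → fast++
(s=1,f=2) a[fast]=0 → fast++
(s=1,f=3) a[fast]=0 → fast++
(s=1,f=4) a[fast]=0 → fast++
(s=1,f=5) a[fast]=8≠0 swap→a[1]=8 → slow++,fast++
(s=2,f=6) a[fast]=0 → fast++
(s=2,f=7) a[fast]=5≠0 swap→a[2]=5 → slow++,fast++
(s=3,f=8) a[fast]=9≠0 swap→a[3]=9 → slow++,fast++
(s=4,f=9) a[fast]=9≠0 swap→a[4]=9 → slow++,fast++
(s=5,f=10) a[fast]=2≠0 swap→a[5]=2 → slow++,fast++
(s=6,f=11) a[fast]=0 → fast++
(s=6,f=12) a[fast]=1≠0 swap→a[6]=1 → slow++,fast++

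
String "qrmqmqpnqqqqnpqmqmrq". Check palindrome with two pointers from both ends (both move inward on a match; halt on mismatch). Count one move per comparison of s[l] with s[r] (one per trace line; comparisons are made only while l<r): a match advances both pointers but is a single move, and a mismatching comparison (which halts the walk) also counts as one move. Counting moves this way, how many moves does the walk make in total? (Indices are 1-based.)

10 moves

[1,20] 'q'=='q' → l++,r--
[2,19] 'r'=='r' → l++,r--
[3,18] 'm'=='m' → l++,r--
[4,17] 'q'=='q' → l++,r--
[5,16] 'm'=='m' → l++,r--
[6,15] 'q'=='q' → l++,r--
[7,14] 'p'=='p' → l++,r--
[8,13] 'n'=='n' → l++,r--
[9,12] 'q'=='q' → l++,r--
[10,11] 'q'=='q' → l++,r--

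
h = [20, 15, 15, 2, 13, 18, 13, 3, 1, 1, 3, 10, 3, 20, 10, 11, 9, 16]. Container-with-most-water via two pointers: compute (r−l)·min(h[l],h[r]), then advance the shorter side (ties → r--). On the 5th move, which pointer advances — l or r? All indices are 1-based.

r

[1,18] min(20,16)*17=272 best=272 * → r--
[1,17] min(20,9)*16=144 best=272 → r--
[1,16] min(20,11)*15=165 best=272 → r--
[1,15] min(20,10)*14=140 best=272 → r--
[1,14] min(20,20)*13=260 best=272 → r--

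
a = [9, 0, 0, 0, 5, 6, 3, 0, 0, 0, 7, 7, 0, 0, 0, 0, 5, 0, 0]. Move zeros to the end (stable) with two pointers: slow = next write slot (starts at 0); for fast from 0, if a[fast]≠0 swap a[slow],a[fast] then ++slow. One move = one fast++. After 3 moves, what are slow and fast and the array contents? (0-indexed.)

slow=1, fast=3, a=[9, 0, 0, 0, 5, 6, 3, 0, 0, 0, 7, 7, 0, 0, 0, 0, 5, 0, 0]

(s=0,f=0) a[fast]=9≠0 swap→a[0]=9 → slow++,fast++
(s=1,f=1) a[fast]=0 → fast++
(s=1,f=2) a[fast]=0 → fast++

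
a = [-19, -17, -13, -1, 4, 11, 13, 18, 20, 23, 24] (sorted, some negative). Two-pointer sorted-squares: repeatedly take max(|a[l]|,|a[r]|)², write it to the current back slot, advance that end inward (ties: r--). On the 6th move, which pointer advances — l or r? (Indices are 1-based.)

[1,11] |-19|<=|24| out[11]=576 → r--
[1,10] |-19|<=|23| out[10]=529 → r--
[1,9] |-19|<=|20| out[9]=400 → r--
[1,8] |-19|>|18| out[8]=361 → l++
[2,8] |-17|<=|18| out[7]=324 → r--
[2,7] |-17|>|13| out[6]=289 → l++

l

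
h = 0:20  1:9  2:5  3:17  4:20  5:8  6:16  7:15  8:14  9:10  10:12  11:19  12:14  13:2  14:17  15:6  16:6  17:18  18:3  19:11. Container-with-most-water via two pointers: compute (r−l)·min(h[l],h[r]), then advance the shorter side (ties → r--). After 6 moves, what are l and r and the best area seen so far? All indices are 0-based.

l=0, r=13, best area=306

l=0 r=19: min(20,11)*19=209 best=209 *, r--
l=0 r=18: min(20,3)*18=54 best=209, r--
l=0 r=17: min(20,18)*17=306 best=306 *, r--
l=0 r=16: min(20,6)*16=96 best=306, r--
l=0 r=15: min(20,6)*15=90 best=306, r--
l=0 r=14: min(20,17)*14=238 best=306, r--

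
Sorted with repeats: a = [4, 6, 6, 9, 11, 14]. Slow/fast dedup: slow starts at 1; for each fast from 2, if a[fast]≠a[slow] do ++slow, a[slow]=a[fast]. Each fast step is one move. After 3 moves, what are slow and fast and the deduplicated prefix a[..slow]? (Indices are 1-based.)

slow=1 fast=2: a[fast]=6≠a[slow]=4 write a[2]=6, slow++,fast++
slow=2 fast=3: a[fast]=6=a[slow] dup, fast++
slow=2 fast=4: a[fast]=9≠a[slow]=6 write a[3]=9, slow++,fast++

slow=3, fast=5, prefix=[4, 6, 9]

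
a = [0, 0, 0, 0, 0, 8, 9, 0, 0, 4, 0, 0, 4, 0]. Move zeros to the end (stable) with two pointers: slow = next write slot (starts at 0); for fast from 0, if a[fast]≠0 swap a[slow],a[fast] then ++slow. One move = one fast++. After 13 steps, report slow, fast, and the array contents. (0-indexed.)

slow=4, fast=13, a=[8, 9, 4, 4, 0, 0, 0, 0, 0, 0, 0, 0, 0, 0]

slow=0 fast=0: a[fast]=0, fast++
slow=0 fast=1: a[fast]=0, fast++
slow=0 fast=2: a[fast]=0, fast++
slow=0 fast=3: a[fast]=0, fast++
slow=0 fast=4: a[fast]=0, fast++
slow=0 fast=5: a[fast]=8≠0 swap→a[0]=8, slow++,fast++
slow=1 fast=6: a[fast]=9≠0 swap→a[1]=9, slow++,fast++
slow=2 fast=7: a[fast]=0, fast++
slow=2 fast=8: a[fast]=0, fast++
slow=2 fast=9: a[fast]=4≠0 swap→a[2]=4, slow++,fast++
slow=3 fast=10: a[fast]=0, fast++
slow=3 fast=11: a[fast]=0, fast++
slow=3 fast=12: a[fast]=4≠0 swap→a[3]=4, slow++,fast++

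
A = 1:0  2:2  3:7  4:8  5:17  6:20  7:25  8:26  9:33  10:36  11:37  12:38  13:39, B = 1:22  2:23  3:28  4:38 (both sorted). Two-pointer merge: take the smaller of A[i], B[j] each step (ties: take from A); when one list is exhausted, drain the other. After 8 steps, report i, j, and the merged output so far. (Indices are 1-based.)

i=7, j=3, merged so far=[0, 2, 7, 8, 17, 20, 22, 23]

[i=1,j=1] A[i]=0<=B[j]=22 take 0 → i++
[i=2,j=1] A[i]=2<=B[j]=22 take 2 → i++
[i=3,j=1] A[i]=7<=B[j]=22 take 7 → i++
[i=4,j=1] A[i]=8<=B[j]=22 take 8 → i++
[i=5,j=1] A[i]=17<=B[j]=22 take 17 → i++
[i=6,j=1] A[i]=20<=B[j]=22 take 20 → i++
[i=7,j=1] A[i]=25>B[j]=22 take 22 → j++
[i=7,j=2] A[i]=25>B[j]=23 take 23 → j++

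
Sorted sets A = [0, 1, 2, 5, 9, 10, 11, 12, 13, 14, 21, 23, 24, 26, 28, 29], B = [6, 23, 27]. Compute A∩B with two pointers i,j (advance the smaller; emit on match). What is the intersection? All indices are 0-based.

i=0 j=0: 0<6, i++
i=1 j=0: 1<6, i++
i=2 j=0: 2<6, i++
i=3 j=0: 5<6, i++
i=4 j=0: 9>6, j++
i=4 j=1: 9<23, i++
i=5 j=1: 10<23, i++
i=6 j=1: 11<23, i++
i=7 j=1: 12<23, i++
i=8 j=1: 13<23, i++
i=9 j=1: 14<23, i++
i=10 j=1: 21<23, i++
i=11 j=1: 23==23 emit, i++,j++
i=12 j=2: 24<27, i++
i=13 j=2: 26<27, i++
i=14 j=2: 28>27, j++

intersection = [23]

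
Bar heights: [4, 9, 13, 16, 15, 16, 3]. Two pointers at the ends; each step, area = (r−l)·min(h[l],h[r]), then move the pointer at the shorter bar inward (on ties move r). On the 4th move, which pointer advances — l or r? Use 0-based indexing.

l

l=0 r=6: min(4,3)*6=18 best=18 *, r--
l=0 r=5: min(4,16)*5=20 best=20 *, l++
l=1 r=5: min(9,16)*4=36 best=36 *, l++
l=2 r=5: min(13,16)*3=39 best=39 *, l++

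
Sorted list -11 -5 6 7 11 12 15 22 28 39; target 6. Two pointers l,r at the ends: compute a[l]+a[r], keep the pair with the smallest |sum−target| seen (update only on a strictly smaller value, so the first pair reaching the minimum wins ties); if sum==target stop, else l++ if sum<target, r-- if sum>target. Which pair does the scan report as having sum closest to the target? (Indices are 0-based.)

[0,9] -11+39=28 d=22 * → r--
[0,8] -11+28=17 d=11 * → r--
[0,7] -11+22=11 d=5 * → r--
[0,6] -11+15=4 d=2 * → l++
[1,6] -5+15=10 d=4 → r--
[1,5] -5+12=7 d=1 * → r--
[1,4] -5+11=6 d=0 * → stop

pair (-5, 11) with sum 6 (|Δ|=0)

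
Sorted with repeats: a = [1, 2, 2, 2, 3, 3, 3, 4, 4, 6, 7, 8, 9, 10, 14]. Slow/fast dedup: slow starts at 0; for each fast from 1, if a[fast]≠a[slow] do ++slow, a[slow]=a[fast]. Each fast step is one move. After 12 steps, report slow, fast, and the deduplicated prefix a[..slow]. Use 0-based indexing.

slow=0 fast=1: a[fast]=2≠a[slow]=1 write a[1]=2, slow++,fast++
slow=1 fast=2: a[fast]=2=a[slow] dup, fast++
slow=1 fast=3: a[fast]=2=a[slow] dup, fast++
slow=1 fast=4: a[fast]=3≠a[slow]=2 write a[2]=3, slow++,fast++
slow=2 fast=5: a[fast]=3=a[slow] dup, fast++
slow=2 fast=6: a[fast]=3=a[slow] dup, fast++
slow=2 fast=7: a[fast]=4≠a[slow]=3 write a[3]=4, slow++,fast++
slow=3 fast=8: a[fast]=4=a[slow] dup, fast++
slow=3 fast=9: a[fast]=6≠a[slow]=4 write a[4]=6, slow++,fast++
slow=4 fast=10: a[fast]=7≠a[slow]=6 write a[5]=7, slow++,fast++
slow=5 fast=11: a[fast]=8≠a[slow]=7 write a[6]=8, slow++,fast++
slow=6 fast=12: a[fast]=9≠a[slow]=8 write a[7]=9, slow++,fast++

slow=7, fast=13, prefix=[1, 2, 3, 4, 6, 7, 8, 9]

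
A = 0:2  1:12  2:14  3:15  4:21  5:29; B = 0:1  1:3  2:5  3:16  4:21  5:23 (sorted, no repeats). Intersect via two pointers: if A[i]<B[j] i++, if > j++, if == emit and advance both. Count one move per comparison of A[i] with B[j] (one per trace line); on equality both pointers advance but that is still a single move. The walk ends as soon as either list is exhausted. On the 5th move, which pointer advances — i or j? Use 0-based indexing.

i

i=0 j=0: 2>1, j++
i=0 j=1: 2<3, i++
i=1 j=1: 12>3, j++
i=1 j=2: 12>5, j++
i=1 j=3: 12<16, i++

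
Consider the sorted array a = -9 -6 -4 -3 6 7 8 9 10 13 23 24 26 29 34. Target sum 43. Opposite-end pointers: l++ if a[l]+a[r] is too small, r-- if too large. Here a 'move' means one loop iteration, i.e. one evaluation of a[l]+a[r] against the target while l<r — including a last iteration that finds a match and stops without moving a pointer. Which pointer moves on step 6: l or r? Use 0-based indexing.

[0,14] -9+34=25 <43 → l++
[1,14] -6+34=28 <43 → l++
[2,14] -4+34=30 <43 → l++
[3,14] -3+34=31 <43 → l++
[4,14] 6+34=40 <43 → l++
[5,14] 7+34=41 <43 → l++

l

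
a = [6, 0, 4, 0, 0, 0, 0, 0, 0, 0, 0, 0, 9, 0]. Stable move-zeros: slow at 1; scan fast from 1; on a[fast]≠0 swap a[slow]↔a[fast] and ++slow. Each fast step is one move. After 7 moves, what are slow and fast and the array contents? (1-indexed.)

slow=1 fast=1: a[fast]=6≠0 swap→a[1]=6, slow++,fast++
slow=2 fast=2: a[fast]=0, fast++
slow=2 fast=3: a[fast]=4≠0 swap→a[2]=4, slow++,fast++
slow=3 fast=4: a[fast]=0, fast++
slow=3 fast=5: a[fast]=0, fast++
slow=3 fast=6: a[fast]=0, fast++
slow=3 fast=7: a[fast]=0, fast++

slow=3, fast=8, a=[6, 4, 0, 0, 0, 0, 0, 0, 0, 0, 0, 0, 9, 0]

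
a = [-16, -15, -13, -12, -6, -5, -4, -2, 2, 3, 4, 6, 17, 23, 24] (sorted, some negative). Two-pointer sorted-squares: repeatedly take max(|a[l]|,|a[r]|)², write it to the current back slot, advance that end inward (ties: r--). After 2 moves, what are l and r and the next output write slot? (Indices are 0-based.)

l=0, r=12, next write slot=12

[0,14] |-16|<=|24| out[14]=576 → r--
[0,13] |-16|<=|23| out[13]=529 → r--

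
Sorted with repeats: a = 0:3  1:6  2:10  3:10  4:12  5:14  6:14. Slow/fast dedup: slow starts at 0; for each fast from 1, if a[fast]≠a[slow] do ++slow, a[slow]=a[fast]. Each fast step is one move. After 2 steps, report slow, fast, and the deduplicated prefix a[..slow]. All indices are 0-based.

(s=0,f=1) a[fast]=6≠a[slow]=3 write a[1]=6 → slow++,fast++
(s=1,f=2) a[fast]=10≠a[slow]=6 write a[2]=10 → slow++,fast++

slow=2, fast=3, prefix=[3, 6, 10]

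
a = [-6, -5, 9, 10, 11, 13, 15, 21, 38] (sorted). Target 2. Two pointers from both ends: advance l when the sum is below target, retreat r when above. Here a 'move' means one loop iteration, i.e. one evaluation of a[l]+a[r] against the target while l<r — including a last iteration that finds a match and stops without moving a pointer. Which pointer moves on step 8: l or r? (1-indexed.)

[1,9] -6+38=32 >2 → r--
[1,8] -6+21=15 >2 → r--
[1,7] -6+15=9 >2 → r--
[1,6] -6+13=7 >2 → r--
[1,5] -6+11=5 >2 → r--
[1,4] -6+10=4 >2 → r--
[1,3] -6+9=3 >2 → r--
[1,2] -6+-5=-11 <2 → l++

l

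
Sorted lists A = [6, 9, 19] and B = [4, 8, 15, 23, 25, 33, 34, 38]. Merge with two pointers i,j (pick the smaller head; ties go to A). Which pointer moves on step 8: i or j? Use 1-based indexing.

j

[i=1,j=1] A[i]=6>B[j]=4 take 4 → j++
[i=1,j=2] A[i]=6<=B[j]=8 take 6 → i++
[i=2,j=2] A[i]=9>B[j]=8 take 8 → j++
[i=2,j=3] A[i]=9<=B[j]=15 take 9 → i++
[i=3,j=3] A[i]=19>B[j]=15 take 15 → j++
[i=3,j=4] A[i]=19<=B[j]=23 take 19 → i++
[i=4,j=4] A done, take B[j]=23 → j++
[i=4,j=5] A done, take B[j]=25 → j++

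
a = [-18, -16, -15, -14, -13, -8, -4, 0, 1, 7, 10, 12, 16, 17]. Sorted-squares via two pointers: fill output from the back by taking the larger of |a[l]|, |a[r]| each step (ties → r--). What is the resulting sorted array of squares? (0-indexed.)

l=0 r=13: |-18|>|17| out[13]=324, l++
l=1 r=13: |-16|<=|17| out[12]=289, r--
l=1 r=12: |-16|<=|16| out[11]=256, r--
l=1 r=11: |-16|>|12| out[10]=256, l++
l=2 r=11: |-15|>|12| out[9]=225, l++
l=3 r=11: |-14|>|12| out[8]=196, l++
l=4 r=11: |-13|>|12| out[7]=169, l++
l=5 r=11: |-8|<=|12| out[6]=144, r--
l=5 r=10: |-8|<=|10| out[5]=100, r--
l=5 r=9: |-8|>|7| out[4]=64, l++
l=6 r=9: |-4|<=|7| out[3]=49, r--
l=6 r=8: |-4|>|1| out[2]=16, l++
l=7 r=8: |0|<=|1| out[1]=1, r--
l=7 r=7: |0|<=|0| out[0]=0, r--

[0, 1, 16, 49, 64, 100, 144, 169, 196, 225, 256, 256, 289, 324]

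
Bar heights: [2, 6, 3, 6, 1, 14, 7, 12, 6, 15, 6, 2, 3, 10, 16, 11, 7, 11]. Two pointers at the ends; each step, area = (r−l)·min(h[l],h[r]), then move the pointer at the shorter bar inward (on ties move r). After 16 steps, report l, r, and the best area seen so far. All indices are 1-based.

l=14, r=15, best area=132

[1,18] min(2,11)*17=34 best=34 * → l++
[2,18] min(6,11)*16=96 best=96 * → l++
[3,18] min(3,11)*15=45 best=96 → l++
[4,18] min(6,11)*14=84 best=96 → l++
[5,18] min(1,11)*13=13 best=96 → l++
[6,18] min(14,11)*12=132 best=132 * → r--
[6,17] min(14,7)*11=77 best=132 → r--
[6,16] min(14,11)*10=110 best=132 → r--
[6,15] min(14,16)*9=126 best=132 → l++
[7,15] min(7,16)*8=56 best=132 → l++
[8,15] min(12,16)*7=84 best=132 → l++
[9,15] min(6,16)*6=36 best=132 → l++
[10,15] min(15,16)*5=75 best=132 → l++
[11,15] min(6,16)*4=24 best=132 → l++
[12,15] min(2,16)*3=6 best=132 → l++
[13,15] min(3,16)*2=6 best=132 → l++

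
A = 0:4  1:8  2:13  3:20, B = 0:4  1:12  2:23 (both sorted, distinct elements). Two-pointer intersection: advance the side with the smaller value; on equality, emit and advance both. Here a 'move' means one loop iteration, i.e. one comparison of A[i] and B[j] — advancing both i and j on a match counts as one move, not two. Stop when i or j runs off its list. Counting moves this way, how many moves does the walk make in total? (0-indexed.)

5 moves

[i=0,j=0] 4==4 emit → i++,j++
[i=1,j=1] 8<12 → i++
[i=2,j=1] 13>12 → j++
[i=2,j=2] 13<23 → i++
[i=3,j=2] 20<23 → i++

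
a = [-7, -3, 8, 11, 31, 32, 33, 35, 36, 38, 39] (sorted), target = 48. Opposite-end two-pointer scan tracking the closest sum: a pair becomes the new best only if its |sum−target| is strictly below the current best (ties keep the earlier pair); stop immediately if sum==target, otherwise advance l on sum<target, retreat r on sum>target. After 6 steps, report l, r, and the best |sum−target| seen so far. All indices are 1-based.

l=1 r=11: -7+39=32 d=16 *, l++
l=2 r=11: -3+39=36 d=12 *, l++
l=3 r=11: 8+39=47 d=1 *, l++
l=4 r=11: 11+39=50 d=2, r--
l=4 r=10: 11+38=49 d=1, r--
l=4 r=9: 11+36=47 d=1, l++

l=5, r=9, best |Δ|=1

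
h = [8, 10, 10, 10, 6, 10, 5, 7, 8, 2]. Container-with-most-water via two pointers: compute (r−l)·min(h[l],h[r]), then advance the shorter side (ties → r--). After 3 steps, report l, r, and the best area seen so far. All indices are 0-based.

l=0, r=6, best area=64

[0,9] min(8,2)*9=18 best=18 * → r--
[0,8] min(8,8)*8=64 best=64 * → r--
[0,7] min(8,7)*7=49 best=64 → r--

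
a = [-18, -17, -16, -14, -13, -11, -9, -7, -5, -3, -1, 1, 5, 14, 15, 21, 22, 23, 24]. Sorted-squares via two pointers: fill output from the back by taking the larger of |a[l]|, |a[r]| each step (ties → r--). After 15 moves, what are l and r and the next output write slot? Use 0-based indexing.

l=8, r=11, next write slot=3

l=0 r=18: |-18|<=|24| out[18]=576, r--
l=0 r=17: |-18|<=|23| out[17]=529, r--
l=0 r=16: |-18|<=|22| out[16]=484, r--
l=0 r=15: |-18|<=|21| out[15]=441, r--
l=0 r=14: |-18|>|15| out[14]=324, l++
l=1 r=14: |-17|>|15| out[13]=289, l++
l=2 r=14: |-16|>|15| out[12]=256, l++
l=3 r=14: |-14|<=|15| out[11]=225, r--
l=3 r=13: |-14|<=|14| out[10]=196, r--
l=3 r=12: |-14|>|5| out[9]=196, l++
l=4 r=12: |-13|>|5| out[8]=169, l++
l=5 r=12: |-11|>|5| out[7]=121, l++
l=6 r=12: |-9|>|5| out[6]=81, l++
l=7 r=12: |-7|>|5| out[5]=49, l++
l=8 r=12: |-5|<=|5| out[4]=25, r--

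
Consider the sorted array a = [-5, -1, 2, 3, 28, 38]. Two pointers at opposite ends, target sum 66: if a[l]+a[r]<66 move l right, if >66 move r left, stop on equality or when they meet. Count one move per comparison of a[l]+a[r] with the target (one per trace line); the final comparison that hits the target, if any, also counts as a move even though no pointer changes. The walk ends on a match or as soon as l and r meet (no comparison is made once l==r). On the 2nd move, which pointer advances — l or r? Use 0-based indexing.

l

l=0 r=5: -5+38=33 <66, l++
l=1 r=5: -1+38=37 <66, l++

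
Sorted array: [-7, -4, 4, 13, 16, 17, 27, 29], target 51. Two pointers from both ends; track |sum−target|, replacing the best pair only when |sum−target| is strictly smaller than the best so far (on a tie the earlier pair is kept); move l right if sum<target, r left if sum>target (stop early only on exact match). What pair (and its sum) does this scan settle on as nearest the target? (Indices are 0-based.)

pair (17, 29) with sum 46 (|Δ|=5)

[0,7] -7+29=22 d=29 * → l++
[1,7] -4+29=25 d=26 * → l++
[2,7] 4+29=33 d=18 * → l++
[3,7] 13+29=42 d=9 * → l++
[4,7] 16+29=45 d=6 * → l++
[5,7] 17+29=46 d=5 * → l++
[6,7] 27+29=56 d=5 → r--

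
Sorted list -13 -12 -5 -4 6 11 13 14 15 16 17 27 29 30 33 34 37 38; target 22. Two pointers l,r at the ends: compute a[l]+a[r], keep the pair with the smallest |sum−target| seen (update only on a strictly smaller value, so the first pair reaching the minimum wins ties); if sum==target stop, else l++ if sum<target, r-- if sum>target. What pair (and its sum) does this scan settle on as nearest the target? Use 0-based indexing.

l=0 r=17: -13+38=25 d=3 *, r--
l=0 r=16: -13+37=24 d=2 *, r--
l=0 r=15: -13+34=21 d=1 *, l++
l=1 r=15: -12+34=22 d=0 *, stop

pair (-12, 34) with sum 22 (|Δ|=0)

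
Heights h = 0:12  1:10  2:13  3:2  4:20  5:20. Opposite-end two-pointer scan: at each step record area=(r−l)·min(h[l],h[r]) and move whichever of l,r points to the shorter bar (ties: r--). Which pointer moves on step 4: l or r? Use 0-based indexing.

l

[0,5] min(12,20)*5=60 best=60 * → l++
[1,5] min(10,20)*4=40 best=60 → l++
[2,5] min(13,20)*3=39 best=60 → l++
[3,5] min(2,20)*2=4 best=60 → l++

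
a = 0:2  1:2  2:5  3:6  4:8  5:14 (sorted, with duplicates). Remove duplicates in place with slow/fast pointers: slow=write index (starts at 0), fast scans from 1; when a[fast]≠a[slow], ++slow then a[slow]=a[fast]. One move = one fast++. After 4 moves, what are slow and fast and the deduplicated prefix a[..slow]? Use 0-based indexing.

slow=0 fast=1: a[fast]=2=a[slow] dup, fast++
slow=0 fast=2: a[fast]=5≠a[slow]=2 write a[1]=5, slow++,fast++
slow=1 fast=3: a[fast]=6≠a[slow]=5 write a[2]=6, slow++,fast++
slow=2 fast=4: a[fast]=8≠a[slow]=6 write a[3]=8, slow++,fast++

slow=3, fast=5, prefix=[2, 5, 6, 8]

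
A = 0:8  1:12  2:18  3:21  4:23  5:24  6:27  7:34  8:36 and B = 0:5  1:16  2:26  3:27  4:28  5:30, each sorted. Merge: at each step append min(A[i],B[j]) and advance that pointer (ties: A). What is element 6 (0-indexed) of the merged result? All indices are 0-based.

i=0 j=0: A[i]=8>B[j]=5 take 5, j++
i=0 j=1: A[i]=8<=B[j]=16 take 8, i++
i=1 j=1: A[i]=12<=B[j]=16 take 12, i++
i=2 j=1: A[i]=18>B[j]=16 take 16, j++
i=2 j=2: A[i]=18<=B[j]=26 take 18, i++
i=3 j=2: A[i]=21<=B[j]=26 take 21, i++
i=4 j=2: A[i]=23<=B[j]=26 take 23, i++
i=5 j=2: A[i]=24<=B[j]=26 take 24, i++
i=6 j=2: A[i]=27>B[j]=26 take 26, j++
i=6 j=3: A[i]=27<=B[j]=27 take 27, i++
i=7 j=3: A[i]=34>B[j]=27 take 27, j++
i=7 j=4: A[i]=34>B[j]=28 take 28, j++
i=7 j=5: A[i]=34>B[j]=30 take 30, j++
i=7 j=6: B done, take A[i]=34, i++
i=8 j=6: B done, take A[i]=36, i++

merged[6] = 23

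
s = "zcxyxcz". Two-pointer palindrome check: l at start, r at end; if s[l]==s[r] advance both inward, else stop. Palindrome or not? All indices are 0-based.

l=0 r=6: 'z'=='z', l++,r--
l=1 r=5: 'c'=='c', l++,r--
l=2 r=4: 'x'=='x', l++,r--

palindrome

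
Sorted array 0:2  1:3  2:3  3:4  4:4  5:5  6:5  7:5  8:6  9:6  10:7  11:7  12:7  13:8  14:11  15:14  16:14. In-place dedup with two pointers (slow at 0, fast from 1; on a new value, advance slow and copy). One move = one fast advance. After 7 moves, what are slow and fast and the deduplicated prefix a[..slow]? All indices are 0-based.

slow=3, fast=8, prefix=[2, 3, 4, 5]

(s=0,f=1) a[fast]=3≠a[slow]=2 write a[1]=3 → slow++,fast++
(s=1,f=2) a[fast]=3=a[slow] dup → fast++
(s=1,f=3) a[fast]=4≠a[slow]=3 write a[2]=4 → slow++,fast++
(s=2,f=4) a[fast]=4=a[slow] dup → fast++
(s=2,f=5) a[fast]=5≠a[slow]=4 write a[3]=5 → slow++,fast++
(s=3,f=6) a[fast]=5=a[slow] dup → fast++
(s=3,f=7) a[fast]=5=a[slow] dup → fast++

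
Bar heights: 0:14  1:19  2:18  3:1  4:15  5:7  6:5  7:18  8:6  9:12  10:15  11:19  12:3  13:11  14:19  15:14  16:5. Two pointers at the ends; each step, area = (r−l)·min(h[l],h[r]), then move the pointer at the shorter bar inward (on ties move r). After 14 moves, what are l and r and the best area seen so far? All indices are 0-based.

l=0 r=16: min(14,5)*16=80 best=80 *, r--
l=0 r=15: min(14,14)*15=210 best=210 *, r--
l=0 r=14: min(14,19)*14=196 best=210, l++
l=1 r=14: min(19,19)*13=247 best=247 *, r--
l=1 r=13: min(19,11)*12=132 best=247, r--
l=1 r=12: min(19,3)*11=33 best=247, r--
l=1 r=11: min(19,19)*10=190 best=247, r--
l=1 r=10: min(19,15)*9=135 best=247, r--
l=1 r=9: min(19,12)*8=96 best=247, r--
l=1 r=8: min(19,6)*7=42 best=247, r--
l=1 r=7: min(19,18)*6=108 best=247, r--
l=1 r=6: min(19,5)*5=25 best=247, r--
l=1 r=5: min(19,7)*4=28 best=247, r--
l=1 r=4: min(19,15)*3=45 best=247, r--

l=1, r=3, best area=247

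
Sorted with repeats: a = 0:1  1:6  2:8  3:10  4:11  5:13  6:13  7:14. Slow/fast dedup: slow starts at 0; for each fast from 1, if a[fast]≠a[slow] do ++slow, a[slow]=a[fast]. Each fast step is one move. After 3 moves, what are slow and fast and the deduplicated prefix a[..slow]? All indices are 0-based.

slow=3, fast=4, prefix=[1, 6, 8, 10]

(s=0,f=1) a[fast]=6≠a[slow]=1 write a[1]=6 → slow++,fast++
(s=1,f=2) a[fast]=8≠a[slow]=6 write a[2]=8 → slow++,fast++
(s=2,f=3) a[fast]=10≠a[slow]=8 write a[3]=10 → slow++,fast++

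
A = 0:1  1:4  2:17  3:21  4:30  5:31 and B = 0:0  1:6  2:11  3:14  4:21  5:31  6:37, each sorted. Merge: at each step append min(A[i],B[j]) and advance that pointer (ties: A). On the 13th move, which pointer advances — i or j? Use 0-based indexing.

j

i=0 j=0: A[i]=1>B[j]=0 take 0, j++
i=0 j=1: A[i]=1<=B[j]=6 take 1, i++
i=1 j=1: A[i]=4<=B[j]=6 take 4, i++
i=2 j=1: A[i]=17>B[j]=6 take 6, j++
i=2 j=2: A[i]=17>B[j]=11 take 11, j++
i=2 j=3: A[i]=17>B[j]=14 take 14, j++
i=2 j=4: A[i]=17<=B[j]=21 take 17, i++
i=3 j=4: A[i]=21<=B[j]=21 take 21, i++
i=4 j=4: A[i]=30>B[j]=21 take 21, j++
i=4 j=5: A[i]=30<=B[j]=31 take 30, i++
i=5 j=5: A[i]=31<=B[j]=31 take 31, i++
i=6 j=5: A done, take B[j]=31, j++
i=6 j=6: A done, take B[j]=37, j++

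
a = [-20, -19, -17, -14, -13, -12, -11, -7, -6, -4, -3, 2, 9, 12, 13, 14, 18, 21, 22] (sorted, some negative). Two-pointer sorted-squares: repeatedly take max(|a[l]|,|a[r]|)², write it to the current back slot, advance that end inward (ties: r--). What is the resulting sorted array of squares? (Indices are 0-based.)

[4, 9, 16, 36, 49, 81, 121, 144, 144, 169, 169, 196, 196, 289, 324, 361, 400, 441, 484]

[0,18] |-20|<=|22| out[18]=484 → r--
[0,17] |-20|<=|21| out[17]=441 → r--
[0,16] |-20|>|18| out[16]=400 → l++
[1,16] |-19|>|18| out[15]=361 → l++
[2,16] |-17|<=|18| out[14]=324 → r--
[2,15] |-17|>|14| out[13]=289 → l++
[3,15] |-14|<=|14| out[12]=196 → r--
[3,14] |-14|>|13| out[11]=196 → l++
[4,14] |-13|<=|13| out[10]=169 → r--
[4,13] |-13|>|12| out[9]=169 → l++
[5,13] |-12|<=|12| out[8]=144 → r--
[5,12] |-12|>|9| out[7]=144 → l++
[6,12] |-11|>|9| out[6]=121 → l++
[7,12] |-7|<=|9| out[5]=81 → r--
[7,11] |-7|>|2| out[4]=49 → l++
[8,11] |-6|>|2| out[3]=36 → l++
[9,11] |-4|>|2| out[2]=16 → l++
[10,11] |-3|>|2| out[1]=9 → l++
[11,11] |2|<=|2| out[0]=4 → r--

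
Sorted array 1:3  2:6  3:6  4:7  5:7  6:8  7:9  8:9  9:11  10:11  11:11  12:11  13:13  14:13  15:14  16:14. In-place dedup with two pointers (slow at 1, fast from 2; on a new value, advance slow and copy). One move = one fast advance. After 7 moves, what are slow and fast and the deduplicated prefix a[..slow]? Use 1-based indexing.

slow=5, fast=9, prefix=[3, 6, 7, 8, 9]

slow=1 fast=2: a[fast]=6≠a[slow]=3 write a[2]=6, slow++,fast++
slow=2 fast=3: a[fast]=6=a[slow] dup, fast++
slow=2 fast=4: a[fast]=7≠a[slow]=6 write a[3]=7, slow++,fast++
slow=3 fast=5: a[fast]=7=a[slow] dup, fast++
slow=3 fast=6: a[fast]=8≠a[slow]=7 write a[4]=8, slow++,fast++
slow=4 fast=7: a[fast]=9≠a[slow]=8 write a[5]=9, slow++,fast++
slow=5 fast=8: a[fast]=9=a[slow] dup, fast++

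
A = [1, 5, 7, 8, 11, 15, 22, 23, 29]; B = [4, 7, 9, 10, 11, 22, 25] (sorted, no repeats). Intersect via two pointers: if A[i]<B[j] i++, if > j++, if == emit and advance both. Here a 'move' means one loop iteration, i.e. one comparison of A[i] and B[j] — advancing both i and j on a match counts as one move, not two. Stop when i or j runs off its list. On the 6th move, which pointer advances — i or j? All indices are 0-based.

j

[i=0,j=0] 1<4 → i++
[i=1,j=0] 5>4 → j++
[i=1,j=1] 5<7 → i++
[i=2,j=1] 7==7 emit → i++,j++
[i=3,j=2] 8<9 → i++
[i=4,j=2] 11>9 → j++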